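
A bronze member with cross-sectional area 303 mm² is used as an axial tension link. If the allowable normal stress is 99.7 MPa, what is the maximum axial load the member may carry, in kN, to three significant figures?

P_max = σ_allow · A = 99.7 · 303 = 30210 N = 30.21 kN.

30.2 kN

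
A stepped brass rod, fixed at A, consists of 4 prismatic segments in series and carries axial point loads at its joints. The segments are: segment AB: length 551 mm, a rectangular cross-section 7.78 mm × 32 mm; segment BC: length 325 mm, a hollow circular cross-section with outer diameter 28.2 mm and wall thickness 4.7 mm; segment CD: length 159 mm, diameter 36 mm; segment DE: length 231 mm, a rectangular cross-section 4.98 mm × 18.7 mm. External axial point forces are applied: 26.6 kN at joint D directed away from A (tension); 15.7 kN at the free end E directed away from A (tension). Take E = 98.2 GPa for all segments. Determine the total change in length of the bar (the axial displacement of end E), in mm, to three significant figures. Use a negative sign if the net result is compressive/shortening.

Internal axial forces (sectioning from the free end, tension +): N_DE = 15.7 kN, N_CD = 42.3 kN, N_BC = 42.3 kN, N_AB = 42.3 kN.
A_AB = 249 mm².
A_BC = 347 mm².
A_CD = 1018 mm².
A_DE = 93.13 mm².
δ_AB = 42300·551/(249·98200) = 0.9533 mm
δ_BC = 42300·325/(347·98200) = 0.4035 mm
δ_CD = 42300·159/(1018·98200) = 0.06729 mm
δ_DE = 15700·231/(93.13·98200) = 0.3966 mm
δ = Σδ_i = 1.821 mm.

1.82 mm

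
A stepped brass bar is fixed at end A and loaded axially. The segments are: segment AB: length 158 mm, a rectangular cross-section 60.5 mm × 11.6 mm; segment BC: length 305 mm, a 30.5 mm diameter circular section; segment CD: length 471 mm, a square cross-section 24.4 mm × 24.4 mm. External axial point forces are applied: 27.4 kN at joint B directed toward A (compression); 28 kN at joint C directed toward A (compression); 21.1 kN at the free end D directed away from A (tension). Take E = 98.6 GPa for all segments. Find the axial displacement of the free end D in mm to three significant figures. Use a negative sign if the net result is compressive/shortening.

Internal axial forces (sectioning from the free end, tension +): N_CD = 21.1 kN, N_BC = -6.9 kN, N_AB = -34.3 kN.
A_AB = 701.8 mm².
A_BC = 730.6 mm².
A_CD = 595.4 mm².
δ_AB = -34300·158/(701.8·98600) = -0.07832 mm
δ_BC = -6900·305/(730.6·98600) = -0.02921 mm
δ_CD = 21100·471/(595.4·98600) = 0.1693 mm
δ = Σδ_i = 0.06176 mm.

0.0618 mm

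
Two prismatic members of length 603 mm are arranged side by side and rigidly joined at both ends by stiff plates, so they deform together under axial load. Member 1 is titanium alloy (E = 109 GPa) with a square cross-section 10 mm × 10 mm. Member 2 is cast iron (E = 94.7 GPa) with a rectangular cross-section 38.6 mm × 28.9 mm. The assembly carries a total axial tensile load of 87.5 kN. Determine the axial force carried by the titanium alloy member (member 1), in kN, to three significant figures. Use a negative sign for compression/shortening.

A_1 = 100 mm².
A_2 = 1116 mm².
Equal strain + equilibrium ⇒ each member carries load in proportion to AE: A₁E₁ = 10900000 N, A₂E₂ = 105600000 N, ΣAE = 116500000 N.
F₁ = P·A₁E₁/ΣAE = 87500·10900000/116500000 = 8184 N.

8.18 kN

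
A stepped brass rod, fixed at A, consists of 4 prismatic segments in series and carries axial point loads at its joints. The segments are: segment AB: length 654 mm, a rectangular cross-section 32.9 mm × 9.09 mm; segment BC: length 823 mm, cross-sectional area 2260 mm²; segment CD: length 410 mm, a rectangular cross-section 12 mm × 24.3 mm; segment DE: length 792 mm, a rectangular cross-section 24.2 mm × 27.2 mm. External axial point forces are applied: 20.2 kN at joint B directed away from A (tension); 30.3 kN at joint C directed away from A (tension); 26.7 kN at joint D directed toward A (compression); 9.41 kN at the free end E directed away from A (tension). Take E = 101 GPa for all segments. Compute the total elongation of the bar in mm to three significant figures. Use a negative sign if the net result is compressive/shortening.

Internal axial forces (sectioning from the free end, tension +): N_DE = 9.41 kN, N_CD = -17.29 kN, N_BC = 13.01 kN, N_AB = 33.21 kN.
A_AB = 299.1 mm².
A_CD = 291.6 mm².
A_DE = 658.2 mm².
δ_AB = 33210·654/(299.1·101000) = 0.7191 mm
δ_BC = 13010·823/(2260·101000) = 0.04691 mm
δ_CD = -17290·410/(291.6·101000) = -0.2407 mm
δ_DE = 9410·792/(658.2·101000) = 0.1121 mm
δ = Σδ_i = 0.6374 mm.

0.637 mm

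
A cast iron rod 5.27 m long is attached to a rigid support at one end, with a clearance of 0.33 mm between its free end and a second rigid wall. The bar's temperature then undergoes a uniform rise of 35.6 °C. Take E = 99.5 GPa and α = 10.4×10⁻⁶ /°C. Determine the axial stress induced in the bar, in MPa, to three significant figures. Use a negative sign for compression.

-30.6 MPa

Free thermal expansion αLΔT = 10.4e-6 · 5270 · 35.6 = 1.951 mm.
The walls engage after the gap closes; constrained expansion = 1.951 − 0.33 = 1.621 mm.
The walls impose strain ε = −(1.621)/5270 = -3.0762e-04; σ = Eε = 99500 · -3.0762e-04 = -30.61 MPa.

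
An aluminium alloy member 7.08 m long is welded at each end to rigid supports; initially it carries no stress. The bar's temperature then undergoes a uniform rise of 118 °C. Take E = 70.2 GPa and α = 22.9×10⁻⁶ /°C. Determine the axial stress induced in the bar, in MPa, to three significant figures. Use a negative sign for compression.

Free thermal expansion αLΔT = 22.9e-6 · 7080 · 118 = 19.13 mm.
The walls impose strain ε = −(19.13)/7080 = -2.7022e-03; σ = Eε = 70200 · -2.7022e-03 = -189.7 MPa.

-190 MPa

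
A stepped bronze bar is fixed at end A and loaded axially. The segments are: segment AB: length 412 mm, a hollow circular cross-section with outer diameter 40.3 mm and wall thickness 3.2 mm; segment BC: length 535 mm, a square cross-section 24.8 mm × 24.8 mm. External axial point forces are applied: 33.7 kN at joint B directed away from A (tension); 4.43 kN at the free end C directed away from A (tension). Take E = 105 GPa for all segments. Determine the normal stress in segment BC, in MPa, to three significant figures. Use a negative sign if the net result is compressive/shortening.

Internal axial forces (sectioning from the free end, tension +): N_BC = 4.43 kN, N_AB = 38.13 kN.
A_BC = 615 mm².
σ_BC = N_BC/A_BC = 4430/615 = 7.203 MPa.

7.20 MPa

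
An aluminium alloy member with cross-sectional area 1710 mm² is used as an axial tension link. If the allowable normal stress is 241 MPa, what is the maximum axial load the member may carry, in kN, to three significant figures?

412 kN

P_max = σ_allow · A = 241 · 1710 = 412100 N = 412.1 kN.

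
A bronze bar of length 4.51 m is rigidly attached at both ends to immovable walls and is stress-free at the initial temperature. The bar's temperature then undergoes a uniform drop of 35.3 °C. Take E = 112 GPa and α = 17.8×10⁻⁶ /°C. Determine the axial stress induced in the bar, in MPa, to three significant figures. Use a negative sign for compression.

70.4 MPa

Free thermal expansion αLΔT = 17.8e-6 · 4510 · -35.3 = -2.834 mm.
The walls impose strain ε = −(-2.834)/4510 = 6.2834e-04; σ = Eε = 112000 · 6.2834e-04 = 70.37 MPa.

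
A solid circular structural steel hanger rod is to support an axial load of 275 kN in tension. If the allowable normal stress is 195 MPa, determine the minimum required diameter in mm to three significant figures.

42.4 mm

Required area A ≥ P/σ_allow = 275000/195 = 1410 mm².
For a solid circular section, d ≥ √(4A/π) = 42.37 mm.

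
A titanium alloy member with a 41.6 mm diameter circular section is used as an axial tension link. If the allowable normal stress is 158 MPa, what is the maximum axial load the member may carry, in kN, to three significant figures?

A = 1359 mm².
P_max = σ_allow · A = 158 · 1359 = 214800 N = 214.8 kN.

215 kN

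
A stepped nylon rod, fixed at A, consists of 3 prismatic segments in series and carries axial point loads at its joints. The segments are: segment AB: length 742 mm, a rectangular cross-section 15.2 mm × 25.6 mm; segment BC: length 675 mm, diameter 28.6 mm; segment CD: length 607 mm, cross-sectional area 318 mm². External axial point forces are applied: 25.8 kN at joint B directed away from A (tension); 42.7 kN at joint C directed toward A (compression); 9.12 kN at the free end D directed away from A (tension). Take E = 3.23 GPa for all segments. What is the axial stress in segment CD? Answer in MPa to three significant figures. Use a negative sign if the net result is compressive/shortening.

Internal axial forces (sectioning from the free end, tension +): N_CD = 9.12 kN, N_BC = -33.58 kN, N_AB = -7.78 kN.
σ_CD = N_CD/A_CD = 9120/318 = 28.68 MPa.

28.7 MPa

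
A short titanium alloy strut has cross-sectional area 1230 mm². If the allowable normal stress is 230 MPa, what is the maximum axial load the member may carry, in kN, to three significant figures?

P_max = σ_allow · A = 230 · 1230 = 282900 N = 282.9 kN.

283 kN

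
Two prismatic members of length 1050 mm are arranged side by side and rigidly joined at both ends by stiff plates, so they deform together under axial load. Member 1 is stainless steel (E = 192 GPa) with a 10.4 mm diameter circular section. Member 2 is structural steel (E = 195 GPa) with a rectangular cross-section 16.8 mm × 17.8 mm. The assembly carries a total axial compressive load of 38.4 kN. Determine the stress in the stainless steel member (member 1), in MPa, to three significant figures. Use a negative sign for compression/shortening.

-98.8 MPa

A_1 = 84.95 mm².
A_2 = 299 mm².
Equal strain + equilibrium ⇒ each member carries load in proportion to AE: A₁E₁ = 16310000 N, A₂E₂ = 58310000 N, ΣAE = 74620000 N.
σ₁ = P·E₁/ΣAE = -38400·192000/74620000 = -98.8 MPa.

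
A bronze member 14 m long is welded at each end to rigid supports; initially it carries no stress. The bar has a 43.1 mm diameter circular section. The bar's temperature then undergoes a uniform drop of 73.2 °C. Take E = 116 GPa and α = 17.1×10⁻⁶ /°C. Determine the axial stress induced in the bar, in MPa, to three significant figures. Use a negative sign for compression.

Free thermal expansion αLΔT = 17.1e-6 · 14000 · -73.2 = -17.52 mm.
The walls impose strain ε = −(-17.52)/14000 = 1.2517e-03; σ = Eε = 116000 · 1.2517e-03 = 145.2 MPa.

145 MPa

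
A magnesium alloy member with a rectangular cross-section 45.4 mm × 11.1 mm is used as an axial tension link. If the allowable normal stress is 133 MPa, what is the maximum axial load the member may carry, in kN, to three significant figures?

67.0 kN

A = 503.9 mm².
P_max = σ_allow · A = 133 · 503.9 = 67020 N = 67.02 kN.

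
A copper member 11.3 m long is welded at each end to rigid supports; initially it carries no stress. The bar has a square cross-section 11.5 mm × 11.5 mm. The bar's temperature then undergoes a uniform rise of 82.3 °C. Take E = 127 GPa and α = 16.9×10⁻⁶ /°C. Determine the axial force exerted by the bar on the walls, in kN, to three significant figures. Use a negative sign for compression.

-23.4 kN

Free thermal expansion αLΔT = 16.9e-6 · 11300 · 82.3 = 15.72 mm.
The walls impose strain ε = −(15.72)/11300 = -1.3909e-03; σ = Eε = 127000 · -1.3909e-03 = -176.6 MPa.
Wall reaction R = σ·A = -176.6·132.2 = -23360 N = -23.36 kN.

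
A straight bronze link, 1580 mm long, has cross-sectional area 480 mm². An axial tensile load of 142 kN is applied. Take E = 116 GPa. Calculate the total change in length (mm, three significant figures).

δ_mech = NL/(AE) = 142000·1580/(480·116000) = 4.029 mm.

4.03 mm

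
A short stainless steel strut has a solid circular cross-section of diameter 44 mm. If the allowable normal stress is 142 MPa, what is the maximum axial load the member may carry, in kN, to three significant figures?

A = 1521 mm².
P_max = σ_allow · A = 142 · 1521 = 215900 N = 215.9 kN.

216 kN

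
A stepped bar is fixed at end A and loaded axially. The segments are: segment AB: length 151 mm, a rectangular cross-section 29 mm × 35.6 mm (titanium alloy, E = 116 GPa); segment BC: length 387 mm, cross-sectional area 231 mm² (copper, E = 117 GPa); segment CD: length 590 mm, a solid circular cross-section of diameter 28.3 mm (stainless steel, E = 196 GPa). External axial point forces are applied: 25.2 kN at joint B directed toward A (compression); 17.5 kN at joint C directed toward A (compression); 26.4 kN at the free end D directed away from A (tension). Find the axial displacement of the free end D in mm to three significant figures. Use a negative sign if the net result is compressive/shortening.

Internal axial forces (sectioning from the free end, tension +): N_CD = 26.4 kN, N_BC = 8.9 kN, N_AB = -16.3 kN.
A_AB = 1032 mm².
A_CD = 629 mm².
δ_AB = -16300·151/(1032·116000) = -0.02055 mm
δ_BC = 8900·387/(231·117000) = 0.1274 mm
δ_CD = 26400·590/(629·196000) = 0.1263 mm
δ = Σδ_i = 0.2332 mm.

0.233 mm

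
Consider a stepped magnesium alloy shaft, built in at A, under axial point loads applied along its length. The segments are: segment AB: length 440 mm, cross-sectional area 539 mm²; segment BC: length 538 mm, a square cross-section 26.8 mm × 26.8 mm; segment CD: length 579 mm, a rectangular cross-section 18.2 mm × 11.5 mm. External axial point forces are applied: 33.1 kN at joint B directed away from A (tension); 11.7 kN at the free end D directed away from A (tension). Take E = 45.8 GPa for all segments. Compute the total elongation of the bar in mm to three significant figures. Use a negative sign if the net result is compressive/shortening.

Internal axial forces (sectioning from the free end, tension +): N_CD = 11.7 kN, N_BC = 11.7 kN, N_AB = 44.8 kN.
A_BC = 718.2 mm².
A_CD = 209.3 mm².
δ_AB = 44800·440/(539·45800) = 0.7985 mm
δ_BC = 11700·538/(718.2·45800) = 0.1914 mm
δ_CD = 11700·579/(209.3·45800) = 0.7067 mm
δ = Σδ_i = 1.697 mm.

1.70 mm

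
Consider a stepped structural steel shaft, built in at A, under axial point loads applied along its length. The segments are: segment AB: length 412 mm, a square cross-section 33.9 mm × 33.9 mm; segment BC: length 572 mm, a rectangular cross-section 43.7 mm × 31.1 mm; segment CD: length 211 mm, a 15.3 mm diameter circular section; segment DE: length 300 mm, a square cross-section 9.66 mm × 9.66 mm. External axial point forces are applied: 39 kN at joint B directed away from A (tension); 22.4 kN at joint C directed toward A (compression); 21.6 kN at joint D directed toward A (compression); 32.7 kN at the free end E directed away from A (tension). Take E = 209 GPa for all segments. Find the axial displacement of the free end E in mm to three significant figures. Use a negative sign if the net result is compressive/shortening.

0.589 mm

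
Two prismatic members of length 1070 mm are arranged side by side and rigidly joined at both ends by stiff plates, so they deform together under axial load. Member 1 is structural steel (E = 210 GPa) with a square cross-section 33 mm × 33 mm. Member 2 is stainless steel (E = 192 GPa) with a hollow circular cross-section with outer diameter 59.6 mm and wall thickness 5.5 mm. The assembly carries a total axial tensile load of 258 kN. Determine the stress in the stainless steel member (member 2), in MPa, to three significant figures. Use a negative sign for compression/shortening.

121 MPa

A_1 = 1089 mm².
A_2 = 934.8 mm².
Equal strain + equilibrium ⇒ each member carries load in proportion to AE: A₁E₁ = 228700000 N, A₂E₂ = 179500000 N, ΣAE = 408200000 N.
σ₂ = P·E₂/ΣAE = 258000·192000/408200000 = 121.4 MPa.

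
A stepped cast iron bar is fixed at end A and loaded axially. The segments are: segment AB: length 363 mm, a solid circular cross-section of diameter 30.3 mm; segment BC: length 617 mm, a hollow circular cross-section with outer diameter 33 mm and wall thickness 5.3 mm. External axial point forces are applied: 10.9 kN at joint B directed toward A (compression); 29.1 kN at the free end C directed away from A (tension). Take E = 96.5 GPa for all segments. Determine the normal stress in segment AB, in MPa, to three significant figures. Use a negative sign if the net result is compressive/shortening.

Internal axial forces (sectioning from the free end, tension +): N_BC = 29.1 kN, N_AB = 18.2 kN.
A_AB = 721.1 mm².
σ_AB = N_AB/A_AB = 18200/721.1 = 25.24 MPa.

25.2 MPa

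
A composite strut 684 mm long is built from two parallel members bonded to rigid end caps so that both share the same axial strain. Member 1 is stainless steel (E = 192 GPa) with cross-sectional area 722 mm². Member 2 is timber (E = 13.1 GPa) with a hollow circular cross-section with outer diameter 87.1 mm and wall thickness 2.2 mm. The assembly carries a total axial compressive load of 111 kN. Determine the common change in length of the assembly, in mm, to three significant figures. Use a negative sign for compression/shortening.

A_2 = 586.8 mm².
Equal strain + equilibrium ⇒ each member carries load in proportion to AE: A₁E₁ = 138600000 N, A₂E₂ = 7687000 N, ΣAE = 146300000 N.
δ = PL/ΣAE = -111000·684/146300000 = -0.5189 mm.

-0.519 mm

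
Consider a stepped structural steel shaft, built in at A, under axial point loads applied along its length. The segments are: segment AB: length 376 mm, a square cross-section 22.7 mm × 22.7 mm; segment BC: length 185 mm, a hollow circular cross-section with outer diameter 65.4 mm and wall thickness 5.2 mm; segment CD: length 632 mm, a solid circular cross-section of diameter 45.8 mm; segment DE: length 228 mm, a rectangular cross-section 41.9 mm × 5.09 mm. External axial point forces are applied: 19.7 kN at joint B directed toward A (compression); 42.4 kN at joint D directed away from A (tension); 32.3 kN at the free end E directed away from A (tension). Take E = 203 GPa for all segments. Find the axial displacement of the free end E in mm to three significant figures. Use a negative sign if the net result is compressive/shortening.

0.578 mm

Internal axial forces (sectioning from the free end, tension +): N_DE = 32.3 kN, N_CD = 74.7 kN, N_BC = 74.7 kN, N_AB = 55 kN.
A_AB = 515.3 mm².
A_BC = 983.4 mm².
A_CD = 1647 mm².
A_DE = 213.3 mm².
δ_AB = 55000·376/(515.3·203000) = 0.1977 mm
δ_BC = 74700·185/(983.4·203000) = 0.06922 mm
δ_CD = 74700·632/(1647·203000) = 0.1412 mm
δ_DE = 32300·228/(213.3·203000) = 0.1701 mm
δ = Σδ_i = 0.5782 mm.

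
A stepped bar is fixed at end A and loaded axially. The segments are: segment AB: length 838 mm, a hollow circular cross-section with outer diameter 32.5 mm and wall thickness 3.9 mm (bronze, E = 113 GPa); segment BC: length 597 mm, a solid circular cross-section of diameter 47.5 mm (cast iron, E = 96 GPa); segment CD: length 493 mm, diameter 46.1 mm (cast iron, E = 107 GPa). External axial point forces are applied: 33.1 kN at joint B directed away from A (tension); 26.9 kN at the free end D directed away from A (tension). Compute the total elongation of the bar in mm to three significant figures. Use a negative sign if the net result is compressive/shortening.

1.44 mm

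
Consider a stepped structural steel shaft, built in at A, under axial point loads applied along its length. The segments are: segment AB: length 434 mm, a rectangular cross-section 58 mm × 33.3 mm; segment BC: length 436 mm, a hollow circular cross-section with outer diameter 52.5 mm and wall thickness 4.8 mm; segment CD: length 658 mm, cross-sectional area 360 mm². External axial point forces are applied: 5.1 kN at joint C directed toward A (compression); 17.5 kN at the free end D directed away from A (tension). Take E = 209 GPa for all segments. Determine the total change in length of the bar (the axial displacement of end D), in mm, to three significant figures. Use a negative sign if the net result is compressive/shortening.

0.202 mm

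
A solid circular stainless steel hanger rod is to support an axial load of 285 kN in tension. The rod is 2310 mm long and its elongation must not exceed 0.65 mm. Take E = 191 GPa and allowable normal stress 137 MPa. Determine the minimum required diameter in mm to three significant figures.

Required area A ≥ P/σ_allow = 285000/137 = 2080 mm².
For a solid circular section, d ≥ √(4A/π) = 51.47 mm.
Elongation limit: A ≥ PL/(Eδ_allow) = 285000·2310/(191000·0.65) = 5303 mm² ⇒ d ≥ 82.17 mm.
The elongation limit governs.

82.2 mm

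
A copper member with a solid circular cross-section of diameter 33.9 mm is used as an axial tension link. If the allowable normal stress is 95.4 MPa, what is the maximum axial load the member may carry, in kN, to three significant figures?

A = 902.6 mm².
P_max = σ_allow · A = 95.4 · 902.6 = 86110 N = 86.11 kN.

86.1 kN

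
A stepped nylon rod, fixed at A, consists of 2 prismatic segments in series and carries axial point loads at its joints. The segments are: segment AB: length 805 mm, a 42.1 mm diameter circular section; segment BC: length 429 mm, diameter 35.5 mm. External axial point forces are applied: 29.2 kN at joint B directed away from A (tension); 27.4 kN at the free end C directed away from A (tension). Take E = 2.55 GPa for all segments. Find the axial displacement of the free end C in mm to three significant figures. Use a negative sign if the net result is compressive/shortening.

17.5 mm

Internal axial forces (sectioning from the free end, tension +): N_BC = 27.4 kN, N_AB = 56.6 kN.
A_AB = 1392 mm².
A_BC = 989.8 mm².
δ_AB = 56600·805/(1392·2550) = 12.84 mm
δ_BC = 27400·429/(989.8·2550) = 4.657 mm
δ = Σδ_i = 17.49 mm.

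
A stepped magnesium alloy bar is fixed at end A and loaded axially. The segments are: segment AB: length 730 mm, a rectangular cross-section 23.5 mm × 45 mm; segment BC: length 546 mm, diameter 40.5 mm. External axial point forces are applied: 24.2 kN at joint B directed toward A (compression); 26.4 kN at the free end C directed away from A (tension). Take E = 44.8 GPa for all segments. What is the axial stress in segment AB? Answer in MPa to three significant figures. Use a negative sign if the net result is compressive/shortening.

2.08 MPa

Internal axial forces (sectioning from the free end, tension +): N_BC = 26.4 kN, N_AB = 2.2 kN.
A_AB = 1058 mm².
σ_AB = N_AB/A_AB = 2200/1058 = 2.08 MPa.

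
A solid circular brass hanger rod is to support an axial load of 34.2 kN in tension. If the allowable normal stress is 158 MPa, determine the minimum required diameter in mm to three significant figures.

16.6 mm

Required area A ≥ P/σ_allow = 34200/158 = 216.5 mm².
For a solid circular section, d ≥ √(4A/π) = 16.6 mm.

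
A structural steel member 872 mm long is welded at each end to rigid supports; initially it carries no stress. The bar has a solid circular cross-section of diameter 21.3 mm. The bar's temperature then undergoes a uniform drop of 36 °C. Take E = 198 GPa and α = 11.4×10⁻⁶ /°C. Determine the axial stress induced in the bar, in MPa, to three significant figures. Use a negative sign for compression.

Free thermal expansion αLΔT = 11.4e-6 · 872 · -36 = -0.3579 mm.
The walls impose strain ε = −(-0.3579)/872 = 4.1040e-04; σ = Eε = 198000 · 4.1040e-04 = 81.26 MPa.

81.3 MPa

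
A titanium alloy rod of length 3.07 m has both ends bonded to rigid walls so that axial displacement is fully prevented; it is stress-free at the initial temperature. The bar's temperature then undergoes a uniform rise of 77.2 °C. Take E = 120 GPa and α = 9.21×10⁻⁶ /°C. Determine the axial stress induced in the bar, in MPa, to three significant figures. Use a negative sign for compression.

-85.3 MPa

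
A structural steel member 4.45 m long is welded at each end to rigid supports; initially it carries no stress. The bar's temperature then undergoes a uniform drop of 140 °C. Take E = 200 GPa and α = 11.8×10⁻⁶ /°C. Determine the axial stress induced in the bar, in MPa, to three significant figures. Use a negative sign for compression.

330 MPa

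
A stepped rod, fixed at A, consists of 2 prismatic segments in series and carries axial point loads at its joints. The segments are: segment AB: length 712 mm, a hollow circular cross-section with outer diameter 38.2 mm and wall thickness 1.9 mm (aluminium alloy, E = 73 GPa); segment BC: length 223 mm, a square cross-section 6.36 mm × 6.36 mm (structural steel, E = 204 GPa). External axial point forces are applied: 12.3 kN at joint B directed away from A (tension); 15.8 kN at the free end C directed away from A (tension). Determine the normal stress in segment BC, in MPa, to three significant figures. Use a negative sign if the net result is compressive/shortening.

Internal axial forces (sectioning from the free end, tension +): N_BC = 15.8 kN, N_AB = 28.1 kN.
A_BC = 40.45 mm².
σ_BC = N_BC/A_BC = 15800/40.45 = 390.6 MPa.

391 MPa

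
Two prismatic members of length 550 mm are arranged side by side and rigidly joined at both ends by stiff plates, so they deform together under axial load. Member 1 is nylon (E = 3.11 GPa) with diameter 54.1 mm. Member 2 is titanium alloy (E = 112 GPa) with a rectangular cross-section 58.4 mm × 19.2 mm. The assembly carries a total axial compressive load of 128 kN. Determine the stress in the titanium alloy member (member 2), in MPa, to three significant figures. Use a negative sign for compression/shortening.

-108 MPa

A_1 = 2299 mm².
A_2 = 1121 mm².
Equal strain + equilibrium ⇒ each member carries load in proportion to AE: A₁E₁ = 7149000 N, A₂E₂ = 125600000 N, ΣAE = 132700000 N.
σ₂ = P·E₂/ΣAE = -128000·112000/132700000 = -108 MPa.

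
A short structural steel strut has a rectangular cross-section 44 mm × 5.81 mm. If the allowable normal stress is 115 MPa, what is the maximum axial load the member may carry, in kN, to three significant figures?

A = 255.6 mm².
P_max = σ_allow · A = 115 · 255.6 = 29400 N = 29.4 kN.

29.4 kN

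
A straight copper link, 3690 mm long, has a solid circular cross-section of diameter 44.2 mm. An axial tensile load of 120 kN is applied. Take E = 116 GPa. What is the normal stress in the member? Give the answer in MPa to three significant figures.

A = 1534 mm².
σ = N/A = 120000/1534 = 78.21 MPa.

78.2 MPa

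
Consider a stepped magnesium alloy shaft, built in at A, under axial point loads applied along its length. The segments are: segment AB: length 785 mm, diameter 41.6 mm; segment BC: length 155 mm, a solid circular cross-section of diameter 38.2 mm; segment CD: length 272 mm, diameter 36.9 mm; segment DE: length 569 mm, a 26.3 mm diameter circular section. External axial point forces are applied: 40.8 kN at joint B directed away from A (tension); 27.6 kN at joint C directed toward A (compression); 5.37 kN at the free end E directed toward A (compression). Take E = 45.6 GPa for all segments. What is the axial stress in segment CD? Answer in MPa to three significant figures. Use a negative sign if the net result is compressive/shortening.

-5.02 MPa

Internal axial forces (sectioning from the free end, tension +): N_DE = -5.37 kN, N_CD = -5.37 kN, N_BC = -32.97 kN, N_AB = 7.83 kN.
A_CD = 1069 mm².
σ_CD = N_CD/A_CD = -5370/1069 = -5.021 MPa.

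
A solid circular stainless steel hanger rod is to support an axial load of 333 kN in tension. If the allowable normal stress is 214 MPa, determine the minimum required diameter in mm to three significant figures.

Required area A ≥ P/σ_allow = 333000/214 = 1556 mm².
For a solid circular section, d ≥ √(4A/π) = 44.51 mm.

44.5 mm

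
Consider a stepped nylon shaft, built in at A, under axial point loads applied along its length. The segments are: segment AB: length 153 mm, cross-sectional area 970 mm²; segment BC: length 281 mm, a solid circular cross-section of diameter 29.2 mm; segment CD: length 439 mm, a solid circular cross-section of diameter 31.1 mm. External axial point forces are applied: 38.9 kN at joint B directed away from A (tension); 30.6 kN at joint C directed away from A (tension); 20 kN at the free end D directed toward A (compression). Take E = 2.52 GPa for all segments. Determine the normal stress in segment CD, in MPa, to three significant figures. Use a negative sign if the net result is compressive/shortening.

-26.3 MPa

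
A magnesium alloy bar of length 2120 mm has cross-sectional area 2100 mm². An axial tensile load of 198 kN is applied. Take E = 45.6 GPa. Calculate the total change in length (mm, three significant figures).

4.38 mm

δ_mech = NL/(AE) = 198000·2120/(2100·45600) = 4.383 mm.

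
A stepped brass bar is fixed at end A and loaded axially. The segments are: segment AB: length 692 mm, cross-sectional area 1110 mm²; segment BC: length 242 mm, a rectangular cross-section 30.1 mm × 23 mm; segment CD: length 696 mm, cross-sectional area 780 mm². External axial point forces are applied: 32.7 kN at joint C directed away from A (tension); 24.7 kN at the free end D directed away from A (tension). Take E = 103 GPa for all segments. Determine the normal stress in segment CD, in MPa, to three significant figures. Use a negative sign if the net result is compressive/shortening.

Internal axial forces (sectioning from the free end, tension +): N_CD = 24.7 kN, N_BC = 57.4 kN, N_AB = 57.4 kN.
σ_CD = N_CD/A_CD = 24700/780 = 31.67 MPa.

31.7 MPa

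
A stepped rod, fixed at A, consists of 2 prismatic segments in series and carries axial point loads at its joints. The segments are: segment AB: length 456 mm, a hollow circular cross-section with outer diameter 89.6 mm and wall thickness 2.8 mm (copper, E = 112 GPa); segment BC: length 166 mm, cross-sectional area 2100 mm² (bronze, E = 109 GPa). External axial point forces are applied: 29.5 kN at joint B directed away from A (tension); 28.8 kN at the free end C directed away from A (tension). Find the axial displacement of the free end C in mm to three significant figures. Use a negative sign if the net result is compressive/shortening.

Internal axial forces (sectioning from the free end, tension +): N_BC = 28.8 kN, N_AB = 58.3 kN.
A_AB = 763.5 mm².
δ_AB = 58300·456/(763.5·112000) = 0.3109 mm
δ_BC = 28800·166/(2100·109000) = 0.02089 mm
δ = Σδ_i = 0.3318 mm.

0.332 mm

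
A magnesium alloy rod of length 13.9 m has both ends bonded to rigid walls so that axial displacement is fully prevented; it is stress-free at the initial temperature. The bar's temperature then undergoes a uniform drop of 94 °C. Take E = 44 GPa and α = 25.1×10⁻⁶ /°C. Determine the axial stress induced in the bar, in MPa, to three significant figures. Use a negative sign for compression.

104 MPa

Free thermal expansion αLΔT = 25.1e-6 · 13900 · -94 = -32.8 mm.
The walls impose strain ε = −(-32.8)/13900 = 2.3594e-03; σ = Eε = 44000 · 2.3594e-03 = 103.8 MPa.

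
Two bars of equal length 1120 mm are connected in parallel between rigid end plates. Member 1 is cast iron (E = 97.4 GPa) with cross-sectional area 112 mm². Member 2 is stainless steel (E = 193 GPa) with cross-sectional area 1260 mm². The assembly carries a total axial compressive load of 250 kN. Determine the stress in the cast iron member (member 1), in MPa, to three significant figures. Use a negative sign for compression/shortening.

Equal strain + equilibrium ⇒ each member carries load in proportion to AE: A₁E₁ = 10910000 N, A₂E₂ = 243200000 N, ΣAE = 254100000 N.
σ₁ = P·E₁/ΣAE = -250000·97400/254100000 = -95.83 MPa.

-95.8 MPa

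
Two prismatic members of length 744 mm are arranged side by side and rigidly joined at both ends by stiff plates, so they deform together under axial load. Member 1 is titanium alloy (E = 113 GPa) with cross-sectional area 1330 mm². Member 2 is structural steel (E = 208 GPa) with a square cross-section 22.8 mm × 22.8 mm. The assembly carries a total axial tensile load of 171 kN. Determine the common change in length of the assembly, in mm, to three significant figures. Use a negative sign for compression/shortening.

A_2 = 519.8 mm².
Equal strain + equilibrium ⇒ each member carries load in proportion to AE: A₁E₁ = 150300000 N, A₂E₂ = 108100000 N, ΣAE = 258400000 N.
δ = PL/ΣAE = 171000·744/258400000 = 0.4923 mm.

0.492 mm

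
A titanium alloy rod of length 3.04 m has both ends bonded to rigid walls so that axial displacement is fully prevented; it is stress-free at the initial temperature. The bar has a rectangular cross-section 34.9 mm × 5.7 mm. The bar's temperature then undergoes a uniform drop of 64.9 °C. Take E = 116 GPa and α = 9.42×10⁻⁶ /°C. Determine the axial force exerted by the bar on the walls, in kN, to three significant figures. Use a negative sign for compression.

14.1 kN

Free thermal expansion αLΔT = 9.42e-6 · 3040 · -64.9 = -1.859 mm.
The walls impose strain ε = −(-1.859)/3040 = 6.1136e-04; σ = Eε = 116000 · 6.1136e-04 = 70.92 MPa.
Wall reaction R = σ·A = 70.92·198.9 = 14110 N = 14.11 kN.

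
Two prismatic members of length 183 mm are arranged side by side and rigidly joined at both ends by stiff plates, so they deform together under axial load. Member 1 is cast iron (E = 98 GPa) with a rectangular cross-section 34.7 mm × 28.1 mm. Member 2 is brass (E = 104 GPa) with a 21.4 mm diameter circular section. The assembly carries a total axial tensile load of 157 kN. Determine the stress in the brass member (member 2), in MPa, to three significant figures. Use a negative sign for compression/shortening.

123 MPa

A_1 = 975.1 mm².
A_2 = 359.7 mm².
Equal strain + equilibrium ⇒ each member carries load in proportion to AE: A₁E₁ = 95560000 N, A₂E₂ = 37410000 N, ΣAE = 133000000 N.
σ₂ = P·E₂/ΣAE = 157000·104000/133000000 = 122.8 MPa.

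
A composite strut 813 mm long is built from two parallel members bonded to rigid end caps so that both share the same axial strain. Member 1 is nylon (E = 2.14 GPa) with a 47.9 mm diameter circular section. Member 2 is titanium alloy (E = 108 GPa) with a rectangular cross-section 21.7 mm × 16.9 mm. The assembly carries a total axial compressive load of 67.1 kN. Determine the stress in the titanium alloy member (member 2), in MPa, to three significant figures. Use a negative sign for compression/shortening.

-167 MPa

A_1 = 1802 mm².
A_2 = 366.7 mm².
Equal strain + equilibrium ⇒ each member carries load in proportion to AE: A₁E₁ = 3856000 N, A₂E₂ = 39610000 N, ΣAE = 43460000 N.
σ₂ = P·E₂/ΣAE = -67100·108000/43460000 = -166.7 MPa.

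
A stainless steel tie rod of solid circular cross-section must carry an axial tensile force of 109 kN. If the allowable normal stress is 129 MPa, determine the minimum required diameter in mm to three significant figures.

Required area A ≥ P/σ_allow = 109000/129 = 845 mm².
For a solid circular section, d ≥ √(4A/π) = 32.8 mm.

32.8 mm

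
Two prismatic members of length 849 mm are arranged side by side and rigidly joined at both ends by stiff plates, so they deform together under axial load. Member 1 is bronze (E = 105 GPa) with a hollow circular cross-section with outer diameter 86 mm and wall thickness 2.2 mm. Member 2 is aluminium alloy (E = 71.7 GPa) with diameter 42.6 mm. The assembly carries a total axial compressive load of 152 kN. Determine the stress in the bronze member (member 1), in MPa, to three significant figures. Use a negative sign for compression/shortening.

A_1 = 579.2 mm².
A_2 = 1425 mm².
Equal strain + equilibrium ⇒ each member carries load in proportion to AE: A₁E₁ = 60810000 N, A₂E₂ = 102200000 N, ΣAE = 163000000 N.
σ₁ = P·E₁/ΣAE = -152000·105000/163000000 = -97.91 MPa.

-97.9 MPa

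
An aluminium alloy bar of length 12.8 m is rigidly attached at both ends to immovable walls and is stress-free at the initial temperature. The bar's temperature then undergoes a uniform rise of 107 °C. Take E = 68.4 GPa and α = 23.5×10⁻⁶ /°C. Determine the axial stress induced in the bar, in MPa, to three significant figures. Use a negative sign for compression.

-172 MPa

Free thermal expansion αLΔT = 23.5e-6 · 12800 · 107 = 32.19 mm.
The walls impose strain ε = −(32.19)/12800 = -2.5145e-03; σ = Eε = 68400 · -2.5145e-03 = -172 MPa.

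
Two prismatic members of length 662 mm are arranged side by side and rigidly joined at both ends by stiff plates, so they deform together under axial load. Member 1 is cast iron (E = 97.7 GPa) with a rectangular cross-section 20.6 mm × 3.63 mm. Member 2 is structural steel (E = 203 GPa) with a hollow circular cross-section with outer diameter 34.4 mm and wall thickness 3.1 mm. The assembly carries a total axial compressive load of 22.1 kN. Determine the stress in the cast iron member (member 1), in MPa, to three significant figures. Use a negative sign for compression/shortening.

A_1 = 74.78 mm².
A_2 = 304.8 mm².
Equal strain + equilibrium ⇒ each member carries load in proportion to AE: A₁E₁ = 7306000 N, A₂E₂ = 61880000 N, ΣAE = 69190000 N.
σ₁ = P·E₁/ΣAE = -22100·97700/69190000 = -31.21 MPa.

-31.2 MPa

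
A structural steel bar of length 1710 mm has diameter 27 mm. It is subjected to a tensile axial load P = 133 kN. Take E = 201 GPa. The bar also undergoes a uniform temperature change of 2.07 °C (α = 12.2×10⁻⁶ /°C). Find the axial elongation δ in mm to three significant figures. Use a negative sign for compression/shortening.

2.02 mm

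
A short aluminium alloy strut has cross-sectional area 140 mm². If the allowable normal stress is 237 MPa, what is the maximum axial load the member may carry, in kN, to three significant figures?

P_max = σ_allow · A = 237 · 140 = 33180 N = 33.18 kN.

33.2 kN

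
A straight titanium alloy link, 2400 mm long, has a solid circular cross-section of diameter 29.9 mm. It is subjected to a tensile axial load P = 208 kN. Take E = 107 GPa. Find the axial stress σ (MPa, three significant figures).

296 MPa

A = 702.2 mm².
σ = N/A = 208000/702.2 = 296.2 MPa.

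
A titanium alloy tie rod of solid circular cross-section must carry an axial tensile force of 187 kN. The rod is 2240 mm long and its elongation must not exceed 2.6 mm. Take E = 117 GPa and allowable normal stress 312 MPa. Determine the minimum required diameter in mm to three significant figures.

Required area A ≥ P/σ_allow = 187000/312 = 599.4 mm².
For a solid circular section, d ≥ √(4A/π) = 27.62 mm.
Elongation limit: A ≥ PL/(Eδ_allow) = 187000·2240/(117000·2.6) = 1377 mm² ⇒ d ≥ 41.87 mm.
The elongation limit governs.

41.9 mm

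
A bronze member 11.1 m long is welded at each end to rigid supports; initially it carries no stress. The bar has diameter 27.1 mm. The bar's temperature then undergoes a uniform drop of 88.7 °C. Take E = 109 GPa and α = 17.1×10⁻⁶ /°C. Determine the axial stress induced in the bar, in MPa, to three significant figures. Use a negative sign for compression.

165 MPa

Free thermal expansion αLΔT = 17.1e-6 · 11100 · -88.7 = -16.84 mm.
The walls impose strain ε = −(-16.84)/11100 = 1.5168e-03; σ = Eε = 109000 · 1.5168e-03 = 165.3 MPa.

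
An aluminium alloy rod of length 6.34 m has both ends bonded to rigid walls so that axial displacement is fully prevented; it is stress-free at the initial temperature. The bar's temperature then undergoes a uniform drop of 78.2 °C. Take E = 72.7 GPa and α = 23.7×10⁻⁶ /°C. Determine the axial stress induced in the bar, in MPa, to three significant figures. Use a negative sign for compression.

135 MPa

Free thermal expansion αLΔT = 23.7e-6 · 6340 · -78.2 = -11.75 mm.
The walls impose strain ε = −(-11.75)/6340 = 1.8533e-03; σ = Eε = 72700 · 1.8533e-03 = 134.7 MPa.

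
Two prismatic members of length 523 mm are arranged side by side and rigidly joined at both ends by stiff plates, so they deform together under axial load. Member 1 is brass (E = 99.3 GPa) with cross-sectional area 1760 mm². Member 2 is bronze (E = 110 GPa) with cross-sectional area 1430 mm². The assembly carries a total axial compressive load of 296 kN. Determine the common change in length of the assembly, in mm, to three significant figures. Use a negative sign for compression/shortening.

-0.466 mm

Equal strain + equilibrium ⇒ each member carries load in proportion to AE: A₁E₁ = 174800000 N, A₂E₂ = 157300000 N, ΣAE = 332100000 N.
δ = PL/ΣAE = -296000·523/332100000 = -0.4662 mm.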